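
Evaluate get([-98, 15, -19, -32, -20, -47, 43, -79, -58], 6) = 43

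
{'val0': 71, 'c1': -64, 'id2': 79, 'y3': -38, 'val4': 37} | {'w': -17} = {'val0': 71, 'c1': -64, 'id2': 79, 'y3': -38, 'val4': 37, 'w': -17}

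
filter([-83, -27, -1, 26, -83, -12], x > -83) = [-27, -1, 26, -12]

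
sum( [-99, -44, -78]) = -221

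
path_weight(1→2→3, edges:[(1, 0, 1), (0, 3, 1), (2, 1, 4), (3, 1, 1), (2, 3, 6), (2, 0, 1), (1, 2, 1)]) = w(1→2)=1 + w(2→3)=6
= 7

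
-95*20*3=-5700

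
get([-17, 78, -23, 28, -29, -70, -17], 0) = -17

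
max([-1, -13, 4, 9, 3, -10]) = 9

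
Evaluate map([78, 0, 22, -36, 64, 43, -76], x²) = (78)²=6084, (0)²=0, (22)²=484, (-36)²=1296, (64)²=4096, (43)²=1849, (-76)²=5776
= [6084, 0, 484, 1296, 4096, 1849, 5776]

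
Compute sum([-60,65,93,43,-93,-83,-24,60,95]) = 96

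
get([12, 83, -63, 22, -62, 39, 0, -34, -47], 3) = 22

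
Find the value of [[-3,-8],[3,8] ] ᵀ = [[-3, 3], [-8, 8]]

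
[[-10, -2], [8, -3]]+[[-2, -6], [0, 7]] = [[-12, -8], [8, 4]]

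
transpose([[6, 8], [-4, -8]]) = [[6, -4], [8, -8]]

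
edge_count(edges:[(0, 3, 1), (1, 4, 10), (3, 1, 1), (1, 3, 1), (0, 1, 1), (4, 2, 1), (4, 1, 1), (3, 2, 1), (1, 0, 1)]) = 9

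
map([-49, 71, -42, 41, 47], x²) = [2401, 5041, 1764, 1681, 2209]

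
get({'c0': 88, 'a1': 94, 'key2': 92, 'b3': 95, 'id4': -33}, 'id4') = -33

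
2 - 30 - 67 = -95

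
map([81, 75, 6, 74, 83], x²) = (81)²=6561, (75)²=5625, (6)²=36, (74)²=5476, (83)²=6889
= [6561, 5625, 36, 5476, 6889]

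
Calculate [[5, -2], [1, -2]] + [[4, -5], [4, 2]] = [[9, -7], [5, 0]]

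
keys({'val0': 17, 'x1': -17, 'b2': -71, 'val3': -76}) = ['val0', 'x1', 'b2', 'val3']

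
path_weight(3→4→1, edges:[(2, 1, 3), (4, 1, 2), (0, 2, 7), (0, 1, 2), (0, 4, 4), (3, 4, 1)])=w(3→4)=1 + w(4→1)=2
= 3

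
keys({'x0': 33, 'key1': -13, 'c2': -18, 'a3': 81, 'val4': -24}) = ['x0', 'key1', 'c2', 'a3', 'val4']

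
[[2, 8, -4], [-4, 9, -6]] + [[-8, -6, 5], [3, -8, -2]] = [[-6, 2, 1], [-1, 1, -8]]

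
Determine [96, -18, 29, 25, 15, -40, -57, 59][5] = -40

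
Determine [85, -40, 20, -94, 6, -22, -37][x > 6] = keep x where x > 6: 85✓, -40✗, 20✓, -94✗, 6✗, -22✗, -37✗
= [85, 20]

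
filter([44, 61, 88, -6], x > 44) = keep x where x > 44: 44✗, 61✓, 88✓, -6✗
= [61, 88]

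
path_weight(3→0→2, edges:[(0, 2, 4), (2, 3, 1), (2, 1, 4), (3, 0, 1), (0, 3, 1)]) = w(3→0)=1 + w(0→2)=4
= 5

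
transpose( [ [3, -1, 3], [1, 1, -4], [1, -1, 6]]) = [[3, 1, 1], [-1, 1, -1], [3, -4, 6]]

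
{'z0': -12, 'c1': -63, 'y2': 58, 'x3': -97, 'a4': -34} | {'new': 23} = {'z0': -12, 'c1': -63, 'y2': 58, 'x3': -97, 'a4': -34, 'new': 23}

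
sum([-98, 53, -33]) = (-98) + 53 + (-33)
= -78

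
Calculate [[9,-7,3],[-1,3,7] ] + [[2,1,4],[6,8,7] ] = [[11, -6, 7], [5, 11, 14]]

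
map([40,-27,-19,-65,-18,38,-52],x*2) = 40*2=80, -27*2=-54, -19*2=-38, -65*2=-130, -18*2=-36, 38*2=76, -52*2=-104
= [80, -54, -38, -130, -36, 76, -104]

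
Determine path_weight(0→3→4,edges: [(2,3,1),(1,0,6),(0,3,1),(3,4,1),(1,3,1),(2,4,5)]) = 2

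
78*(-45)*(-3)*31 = 326430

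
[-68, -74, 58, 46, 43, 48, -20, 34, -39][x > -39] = keep x where x > -39: -68✗, -74✗, 58✓, 46✓, 43✓, 48✓, -20✓, 34✓, -39✗
= [58, 46, 43, 48, -20, 34]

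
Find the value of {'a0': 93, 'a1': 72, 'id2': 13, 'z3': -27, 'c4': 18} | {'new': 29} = {'a0': 93, 'a1': 72, 'id2': 13, 'z3': -27, 'c4': 18, 'new': 29}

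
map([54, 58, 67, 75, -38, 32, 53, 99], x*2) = [108, 116, 134, 150, -76, 64, 106, 198]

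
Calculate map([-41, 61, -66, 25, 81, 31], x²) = (-41)²=1681, (61)²=3721, (-66)²=4356, (25)²=625, (81)²=6561, (31)²=961
= [1681, 3721, 4356, 625, 6561, 961]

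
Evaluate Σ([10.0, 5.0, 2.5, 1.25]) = 10.0 + 5.0 + 2.5 + 1.25
= 18.75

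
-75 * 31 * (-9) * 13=272025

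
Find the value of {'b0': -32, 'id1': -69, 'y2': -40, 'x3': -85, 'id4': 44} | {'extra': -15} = {'b0': -32, 'id1': -69, 'y2': -40, 'x3': -85, 'id4': 44, 'extra': -15}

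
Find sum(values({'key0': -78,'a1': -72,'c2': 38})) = -112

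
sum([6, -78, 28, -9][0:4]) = -53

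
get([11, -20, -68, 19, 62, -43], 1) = -20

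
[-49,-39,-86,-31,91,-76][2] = -86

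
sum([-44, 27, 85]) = 68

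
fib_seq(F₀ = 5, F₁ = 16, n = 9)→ F_2 = F_1 + F_0 = 21
F_3 = F_2 + F_1 = 37
F_4 = F_3 + F_2 = 58
...
= [5, 16, 21, 37, 58, 95, 153, 248, 401]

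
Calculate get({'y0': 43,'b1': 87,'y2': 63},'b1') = 87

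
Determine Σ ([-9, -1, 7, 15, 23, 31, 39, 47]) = 152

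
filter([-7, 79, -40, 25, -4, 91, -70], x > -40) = [-7, 79, 25, -4, 91]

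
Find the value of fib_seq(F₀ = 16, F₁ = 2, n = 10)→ [16, 2, 18, 20, 38, 58, 96, 154, 250, 404]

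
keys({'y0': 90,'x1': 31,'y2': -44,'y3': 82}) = ['y0', 'x1', 'y2', 'y3']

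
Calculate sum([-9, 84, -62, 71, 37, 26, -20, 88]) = (-9) + 84 + (-62) + 71 + 37 + 26 + (-20) + 88
= 215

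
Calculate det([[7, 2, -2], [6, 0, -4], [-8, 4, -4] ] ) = (1)*(7)*det([[0, -4], [4, -4]]) + (-1)*(2)*det([[6, -4], [-8, -4]]) + (1)*(-2)*det([[6, 0], [-8, 4]])
= 112 + 112 + -48
= 176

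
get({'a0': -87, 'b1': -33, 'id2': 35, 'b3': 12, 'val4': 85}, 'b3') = 12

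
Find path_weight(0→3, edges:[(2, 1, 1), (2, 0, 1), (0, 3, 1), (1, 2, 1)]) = 1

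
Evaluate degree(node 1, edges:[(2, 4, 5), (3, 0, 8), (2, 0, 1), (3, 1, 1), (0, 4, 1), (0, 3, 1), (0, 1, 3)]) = 2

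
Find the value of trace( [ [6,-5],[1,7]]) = diagonal: 6 + 7
= 13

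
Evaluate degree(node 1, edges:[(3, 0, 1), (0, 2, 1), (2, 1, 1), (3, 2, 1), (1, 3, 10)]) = 2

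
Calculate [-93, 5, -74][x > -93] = keep x where x > -93: -93✗, 5✓, -74✓
= [5, -74]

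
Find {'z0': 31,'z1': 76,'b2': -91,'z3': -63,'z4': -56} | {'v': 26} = {'z0': 31, 'z1': 76, 'b2': -91, 'z3': -63, 'z4': -56, 'v': 26}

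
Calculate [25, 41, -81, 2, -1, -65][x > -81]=[25, 41, 2, -1, -65]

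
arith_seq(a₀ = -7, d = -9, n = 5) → a_0 = -7 + 0*-9 = -7
a_1 = -7 + 1*-9 = -16
a_2 = -7 + 2*-9 = -25
...
= [-7, -16, -25, -34, -43]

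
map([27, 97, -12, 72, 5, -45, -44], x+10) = [37, 107, -2, 82, 15, -35, -34]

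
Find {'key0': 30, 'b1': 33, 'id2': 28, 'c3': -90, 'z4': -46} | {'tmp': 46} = {'key0': 30, 'b1': 33, 'id2': 28, 'c3': -90, 'z4': -46, 'tmp': 46}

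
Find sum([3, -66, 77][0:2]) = -63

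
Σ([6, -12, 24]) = 18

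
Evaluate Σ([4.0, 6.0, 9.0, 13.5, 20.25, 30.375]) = 83.125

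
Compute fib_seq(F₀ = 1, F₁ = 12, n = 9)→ F_2 = F_1 + F_0 = 13
F_3 = F_2 + F_1 = 25
F_4 = F_3 + F_2 = 38
...
= [1, 12, 13, 25, 38, 63, 101, 164, 265]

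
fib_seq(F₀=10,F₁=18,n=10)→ F_2 = F_1 + F_0 = 28
F_3 = F_2 + F_1 = 46
F_4 = F_3 + F_2 = 74
...
= [10, 18, 28, 46, 74, 120, 194, 314, 508, 822]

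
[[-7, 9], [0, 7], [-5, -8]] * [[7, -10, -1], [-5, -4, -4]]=C[0][0] = (-7)*(7) + (9)*(-5) = -94
C[0][1] = (-7)*(-10) + (9)*(-4) = 34
C[0][2] = (-7)*(-1) + (9)*(-4) = -29
C[1][0] = (0)*(7) + (7)*(-5) = -35
C[1][1] = (0)*(-10) + (7)*(-4) = -28
C[1][2] = (0)*(-1) + (7)*(-4) = -28
... (3 more cells)
= [[-94, 34, -29], [-35, -28, -28], [5, 82, 37]]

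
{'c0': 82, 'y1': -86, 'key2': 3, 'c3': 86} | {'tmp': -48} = {'c0': 82, 'y1': -86, 'key2': 3, 'c3': 86, 'tmp': -48}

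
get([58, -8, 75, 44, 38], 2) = 75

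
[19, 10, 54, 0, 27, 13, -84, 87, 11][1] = 10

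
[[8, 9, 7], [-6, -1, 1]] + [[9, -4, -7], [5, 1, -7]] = [[17, 5, 0], [-1, 0, -6]]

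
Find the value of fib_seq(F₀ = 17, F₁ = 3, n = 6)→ F_2 = F_1 + F_0 = 20
F_3 = F_2 + F_1 = 23
F_4 = F_3 + F_2 = 43
...
= [17, 3, 20, 23, 43, 66]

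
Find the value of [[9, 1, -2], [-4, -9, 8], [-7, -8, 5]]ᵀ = [[9, -4, -7], [1, -9, -8], [-2, 8, 5]]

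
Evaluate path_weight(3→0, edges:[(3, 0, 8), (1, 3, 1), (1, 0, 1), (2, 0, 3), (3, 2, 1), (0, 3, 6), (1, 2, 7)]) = 8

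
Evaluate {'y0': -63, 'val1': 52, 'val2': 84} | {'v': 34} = {'y0': -63, 'val1': 52, 'val2': 84, 'v': 34}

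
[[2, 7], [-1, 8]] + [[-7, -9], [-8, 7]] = [[-5, -2], [-9, 15]]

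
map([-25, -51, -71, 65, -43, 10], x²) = [625, 2601, 5041, 4225, 1849, 100]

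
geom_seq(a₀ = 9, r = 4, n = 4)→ a_0 = 9*4^0 = 9
a_1 = 9*4^1 = 36
a_2 = 9*4^2 = 144
...
= [9, 36, 144, 576]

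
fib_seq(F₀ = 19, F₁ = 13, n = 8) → F_2 = F_1 + F_0 = 32
F_3 = F_2 + F_1 = 45
F_4 = F_3 + F_2 = 77
...
= [19, 13, 32, 45, 77, 122, 199, 321]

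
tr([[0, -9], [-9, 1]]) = diagonal: 0 + 1
= 1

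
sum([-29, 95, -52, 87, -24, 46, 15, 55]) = 193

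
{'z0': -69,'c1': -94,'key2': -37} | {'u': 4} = {'z0': -69, 'c1': -94, 'key2': -37, 'u': 4}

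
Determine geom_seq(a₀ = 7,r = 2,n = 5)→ a_0 = 7*2^0 = 7
a_1 = 7*2^1 = 14
a_2 = 7*2^2 = 28
...
= [7, 14, 28, 56, 112]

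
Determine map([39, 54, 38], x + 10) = 39+10=49, 54+10=64, 38+10=48
= [49, 64, 48]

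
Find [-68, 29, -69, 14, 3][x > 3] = [29, 14]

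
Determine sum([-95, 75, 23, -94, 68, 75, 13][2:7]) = 85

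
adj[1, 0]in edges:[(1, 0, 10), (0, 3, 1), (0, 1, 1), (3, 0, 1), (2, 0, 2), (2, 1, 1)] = 10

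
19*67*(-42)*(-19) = 1015854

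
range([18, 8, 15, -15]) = 33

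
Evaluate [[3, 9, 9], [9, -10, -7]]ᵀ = [[3, 9], [9, -10], [9, -7]]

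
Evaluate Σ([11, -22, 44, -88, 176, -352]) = -231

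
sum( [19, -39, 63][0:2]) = slice → [19, -39]
19 + (-39)
= -20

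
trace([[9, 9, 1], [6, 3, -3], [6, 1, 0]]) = diagonal: 9 + 3 + 0
= 12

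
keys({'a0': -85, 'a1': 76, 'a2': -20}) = ['a0', 'a1', 'a2']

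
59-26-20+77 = 90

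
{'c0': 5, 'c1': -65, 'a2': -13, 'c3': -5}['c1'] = -65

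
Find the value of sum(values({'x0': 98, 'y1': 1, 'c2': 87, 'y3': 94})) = 98 + 1 + 87 + 94
= 280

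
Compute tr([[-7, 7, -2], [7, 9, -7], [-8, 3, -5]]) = -3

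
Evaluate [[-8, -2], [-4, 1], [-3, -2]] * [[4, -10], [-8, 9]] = [[-16, 62], [-24, 49], [4, 12]]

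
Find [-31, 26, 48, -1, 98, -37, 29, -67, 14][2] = 48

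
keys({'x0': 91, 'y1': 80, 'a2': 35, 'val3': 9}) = ['x0', 'y1', 'a2', 'val3']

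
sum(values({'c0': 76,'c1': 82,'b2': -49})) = 109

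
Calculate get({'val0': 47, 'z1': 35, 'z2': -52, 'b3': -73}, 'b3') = -73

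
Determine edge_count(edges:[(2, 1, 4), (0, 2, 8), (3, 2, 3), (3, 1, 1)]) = 4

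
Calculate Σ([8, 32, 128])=168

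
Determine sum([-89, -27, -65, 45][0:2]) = -116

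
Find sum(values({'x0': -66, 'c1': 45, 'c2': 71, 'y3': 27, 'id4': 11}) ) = (-66) + 45 + 71 + 27 + 11
= 88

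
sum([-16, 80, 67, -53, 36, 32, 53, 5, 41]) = 245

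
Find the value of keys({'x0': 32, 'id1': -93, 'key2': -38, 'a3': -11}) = ['x0', 'id1', 'key2', 'a3']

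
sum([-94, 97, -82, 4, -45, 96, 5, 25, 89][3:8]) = slice → [4, -45, 96, 5, 25]
4 + (-45) + 96 + 5 + 25
= 85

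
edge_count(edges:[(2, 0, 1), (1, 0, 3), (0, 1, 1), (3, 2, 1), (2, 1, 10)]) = 5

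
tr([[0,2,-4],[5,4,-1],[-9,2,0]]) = diagonal: 0 + 4 + 0
= 4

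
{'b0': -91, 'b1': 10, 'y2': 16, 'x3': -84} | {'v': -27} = {'b0': -91, 'b1': 10, 'y2': 16, 'x3': -84, 'v': -27}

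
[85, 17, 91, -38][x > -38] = keep x where x > -38: 85✓, 17✓, 91✓, -38✗
= [85, 17, 91]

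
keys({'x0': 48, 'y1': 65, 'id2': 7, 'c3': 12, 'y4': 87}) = ['x0', 'y1', 'id2', 'c3', 'y4']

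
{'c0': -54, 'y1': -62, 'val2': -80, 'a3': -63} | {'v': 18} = {'c0': -54, 'y1': -62, 'val2': -80, 'a3': -63, 'v': 18}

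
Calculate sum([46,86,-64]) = 46 + 86 + (-64)
= 68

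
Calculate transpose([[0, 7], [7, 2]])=[[0, 7], [7, 2]]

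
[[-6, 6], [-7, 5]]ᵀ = [[-6, -7], [6, 5]]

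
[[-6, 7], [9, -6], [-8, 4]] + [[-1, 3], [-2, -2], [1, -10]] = [[-7, 10], [7, -8], [-7, -6]]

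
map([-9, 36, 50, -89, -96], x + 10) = -9+10=1, 36+10=46, 50+10=60, -89+10=-79, -96+10=-86
= [1, 46, 60, -79, -86]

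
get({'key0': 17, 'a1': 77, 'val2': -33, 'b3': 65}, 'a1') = 77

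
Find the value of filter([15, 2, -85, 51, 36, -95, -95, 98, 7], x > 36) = [51, 98]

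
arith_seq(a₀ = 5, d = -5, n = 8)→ a_0 = 5 + 0*-5 = 5
a_1 = 5 + 1*-5 = 0
a_2 = 5 + 2*-5 = -5
...
= [5, 0, -5, -10, -15, -20, -25, -30]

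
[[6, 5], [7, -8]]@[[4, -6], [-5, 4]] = [[-1, -16], [68, -74]]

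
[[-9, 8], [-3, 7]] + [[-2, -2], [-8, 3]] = [[-11, 6], [-11, 10]]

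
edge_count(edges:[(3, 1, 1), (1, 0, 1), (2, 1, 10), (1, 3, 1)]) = 4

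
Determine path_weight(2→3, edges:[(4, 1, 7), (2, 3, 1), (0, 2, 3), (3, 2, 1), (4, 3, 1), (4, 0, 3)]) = 1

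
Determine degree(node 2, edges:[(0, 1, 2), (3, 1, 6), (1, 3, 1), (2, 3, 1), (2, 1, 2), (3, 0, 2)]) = incident: (2,3), (2,1)
= 2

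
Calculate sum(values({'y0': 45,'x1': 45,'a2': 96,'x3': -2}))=45 + 45 + 96 + (-2)
= 184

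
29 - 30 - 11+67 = 55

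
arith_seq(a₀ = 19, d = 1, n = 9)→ a_0 = 19 + 0*1 = 19
a_1 = 19 + 1*1 = 20
a_2 = 19 + 2*1 = 21
...
= [19, 20, 21, 22, 23, 24, 25, 26, 27]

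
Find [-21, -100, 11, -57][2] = 11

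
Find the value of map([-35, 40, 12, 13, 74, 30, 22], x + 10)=[-25, 50, 22, 23, 84, 40, 32]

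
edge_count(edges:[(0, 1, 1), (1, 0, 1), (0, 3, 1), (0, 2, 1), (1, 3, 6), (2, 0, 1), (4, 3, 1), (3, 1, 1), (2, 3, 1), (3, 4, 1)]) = 10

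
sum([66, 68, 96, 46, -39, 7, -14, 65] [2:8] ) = slice → [96, 46, -39, 7, -14, 65]
96 + 46 + (-39) + 7 + (-14) + 65
= 161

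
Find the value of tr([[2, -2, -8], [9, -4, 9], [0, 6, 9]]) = diagonal: 2 + (-4) + 9
= 7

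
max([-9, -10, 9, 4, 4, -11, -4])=9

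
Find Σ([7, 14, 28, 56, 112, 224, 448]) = 889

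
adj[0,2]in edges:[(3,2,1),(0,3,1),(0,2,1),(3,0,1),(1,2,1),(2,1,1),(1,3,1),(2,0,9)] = 1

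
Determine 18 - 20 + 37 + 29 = 64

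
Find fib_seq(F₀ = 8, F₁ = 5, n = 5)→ F_2 = F_1 + F_0 = 13
F_3 = F_2 + F_1 = 18
F_4 = F_3 + F_2 = 31
= [8, 5, 13, 18, 31]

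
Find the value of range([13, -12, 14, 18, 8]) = 30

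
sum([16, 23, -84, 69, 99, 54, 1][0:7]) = slice → [16, 23, -84, 69, 99, 54, 1]
16 + 23 + (-84) + 69 + 99 + 54 + 1
= 178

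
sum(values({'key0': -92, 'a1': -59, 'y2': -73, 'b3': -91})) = (-92) + (-59) + (-73) + (-91)
= -315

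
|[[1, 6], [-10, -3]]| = 57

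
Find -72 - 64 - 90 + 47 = -179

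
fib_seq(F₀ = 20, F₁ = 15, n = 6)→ [20, 15, 35, 50, 85, 135]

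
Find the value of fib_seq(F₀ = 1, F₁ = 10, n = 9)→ [1, 10, 11, 21, 32, 53, 85, 138, 223]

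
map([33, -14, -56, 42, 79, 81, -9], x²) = (33)²=1089, (-14)²=196, (-56)²=3136, (42)²=1764, (79)²=6241, (81)²=6561, (-9)²=81
= [1089, 196, 3136, 1764, 6241, 6561, 81]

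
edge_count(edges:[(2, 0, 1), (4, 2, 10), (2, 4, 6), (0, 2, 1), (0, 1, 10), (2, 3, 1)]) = 6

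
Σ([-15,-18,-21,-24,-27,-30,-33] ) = -168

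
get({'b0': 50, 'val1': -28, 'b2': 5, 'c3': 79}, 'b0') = 50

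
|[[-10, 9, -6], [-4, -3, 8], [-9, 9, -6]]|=54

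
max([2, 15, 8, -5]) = 15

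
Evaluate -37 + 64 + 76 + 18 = 121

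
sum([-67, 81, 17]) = (-67) + 81 + 17
= 31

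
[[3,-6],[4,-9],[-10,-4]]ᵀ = [[3, 4, -10], [-6, -9, -4]]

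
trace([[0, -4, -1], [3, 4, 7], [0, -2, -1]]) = diagonal: 0 + 4 + (-1)
= 3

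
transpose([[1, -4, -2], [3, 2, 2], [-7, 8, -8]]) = [[1, 3, -7], [-4, 2, 8], [-2, 2, -8]]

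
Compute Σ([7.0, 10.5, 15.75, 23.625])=7.0 + 10.5 + 15.75 + 23.625
= 56.875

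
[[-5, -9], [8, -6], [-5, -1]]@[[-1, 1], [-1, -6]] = [[14, 49], [-2, 44], [6, 1]]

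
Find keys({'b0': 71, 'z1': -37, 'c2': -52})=['b0', 'z1', 'c2']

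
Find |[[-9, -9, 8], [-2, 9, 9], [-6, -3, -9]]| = 1614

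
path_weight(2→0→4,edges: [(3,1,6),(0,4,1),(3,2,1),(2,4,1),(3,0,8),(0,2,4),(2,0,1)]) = 2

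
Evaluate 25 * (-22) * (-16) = 8800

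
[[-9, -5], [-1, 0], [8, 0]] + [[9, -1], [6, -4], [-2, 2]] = [[0, -6], [5, -4], [6, 2]]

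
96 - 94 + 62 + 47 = 111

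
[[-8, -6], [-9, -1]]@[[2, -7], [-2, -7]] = [[-4, 98], [-16, 70]]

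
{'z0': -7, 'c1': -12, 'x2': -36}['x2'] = -36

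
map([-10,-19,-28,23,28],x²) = (-10)²=100, (-19)²=361, (-28)²=784, (23)²=529, (28)²=784
= [100, 361, 784, 529, 784]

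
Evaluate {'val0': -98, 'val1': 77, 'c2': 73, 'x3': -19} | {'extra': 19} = {'val0': -98, 'val1': 77, 'c2': 73, 'x3': -19, 'extra': 19}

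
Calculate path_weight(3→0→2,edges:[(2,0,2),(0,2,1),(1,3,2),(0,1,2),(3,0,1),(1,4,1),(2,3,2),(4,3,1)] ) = 2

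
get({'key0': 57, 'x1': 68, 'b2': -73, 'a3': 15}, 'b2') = -73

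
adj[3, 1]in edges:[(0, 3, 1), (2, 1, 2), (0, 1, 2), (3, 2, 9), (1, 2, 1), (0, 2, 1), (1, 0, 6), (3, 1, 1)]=1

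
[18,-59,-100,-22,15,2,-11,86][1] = -59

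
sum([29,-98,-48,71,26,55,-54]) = -19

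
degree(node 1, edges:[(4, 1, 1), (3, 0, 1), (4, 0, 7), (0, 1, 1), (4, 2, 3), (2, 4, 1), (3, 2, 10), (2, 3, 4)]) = 2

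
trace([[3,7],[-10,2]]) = diagonal: 3 + 2
= 5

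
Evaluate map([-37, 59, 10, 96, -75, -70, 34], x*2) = -37*2=-74, 59*2=118, 10*2=20, 96*2=192, -75*2=-150, -70*2=-140, 34*2=68
= [-74, 118, 20, 192, -150, -140, 68]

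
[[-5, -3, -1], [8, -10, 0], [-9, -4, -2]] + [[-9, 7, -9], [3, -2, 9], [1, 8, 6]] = [[-14, 4, -10], [11, -12, 9], [-8, 4, 4]]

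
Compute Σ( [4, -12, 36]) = 4 + -12 + 36
= 28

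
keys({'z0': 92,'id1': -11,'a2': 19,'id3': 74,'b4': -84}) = ['z0', 'id1', 'a2', 'id3', 'b4']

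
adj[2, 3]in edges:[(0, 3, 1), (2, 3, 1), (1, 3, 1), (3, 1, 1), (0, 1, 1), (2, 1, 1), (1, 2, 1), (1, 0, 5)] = 1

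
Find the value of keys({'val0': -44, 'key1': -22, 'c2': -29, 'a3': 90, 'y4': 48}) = ['val0', 'key1', 'c2', 'a3', 'y4']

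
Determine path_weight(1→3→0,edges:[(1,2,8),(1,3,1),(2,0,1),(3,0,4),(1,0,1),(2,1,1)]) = 5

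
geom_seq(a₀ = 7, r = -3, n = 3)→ a_0 = 7*(-3)^0 = 7
a_1 = 7*(-3)^1 = -21
a_2 = 7*(-3)^2 = 63
= [7, -21, 63]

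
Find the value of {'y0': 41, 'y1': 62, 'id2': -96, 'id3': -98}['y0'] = 41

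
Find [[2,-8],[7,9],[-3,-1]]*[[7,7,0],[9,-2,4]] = C[0][0] = (2)*(7) + (-8)*(9) = -58
C[0][1] = (2)*(7) + (-8)*(-2) = 30
C[0][2] = (2)*(0) + (-8)*(4) = -32
C[1][0] = (7)*(7) + (9)*(9) = 130
C[1][1] = (7)*(7) + (9)*(-2) = 31
C[1][2] = (7)*(0) + (9)*(4) = 36
... (3 more cells)
= [[-58, 30, -32], [130, 31, 36], [-30, -19, -4]]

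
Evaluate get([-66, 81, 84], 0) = -66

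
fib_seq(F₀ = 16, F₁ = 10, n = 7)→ F_2 = F_1 + F_0 = 26
F_3 = F_2 + F_1 = 36
F_4 = F_3 + F_2 = 62
...
= [16, 10, 26, 36, 62, 98, 160]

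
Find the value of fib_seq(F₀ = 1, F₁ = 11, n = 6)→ [1, 11, 12, 23, 35, 58]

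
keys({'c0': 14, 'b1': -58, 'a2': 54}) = ['c0', 'b1', 'a2']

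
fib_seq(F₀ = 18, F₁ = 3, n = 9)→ [18, 3, 21, 24, 45, 69, 114, 183, 297]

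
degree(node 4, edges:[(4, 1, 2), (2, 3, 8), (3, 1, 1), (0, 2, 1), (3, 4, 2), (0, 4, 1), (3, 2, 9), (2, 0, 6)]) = incident: (4,1), (3,4), (0,4)
= 3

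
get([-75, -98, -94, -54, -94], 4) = -94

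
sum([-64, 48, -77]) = (-64) + 48 + (-77)
= -93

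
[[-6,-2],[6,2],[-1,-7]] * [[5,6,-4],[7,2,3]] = [[-44, -40, 18], [44, 40, -18], [-54, -20, -17]]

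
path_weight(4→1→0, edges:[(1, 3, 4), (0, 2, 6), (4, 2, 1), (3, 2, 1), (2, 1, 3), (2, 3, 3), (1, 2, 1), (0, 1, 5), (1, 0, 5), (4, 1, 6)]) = 11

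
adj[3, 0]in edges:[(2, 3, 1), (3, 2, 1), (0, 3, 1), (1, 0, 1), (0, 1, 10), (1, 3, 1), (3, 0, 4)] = 4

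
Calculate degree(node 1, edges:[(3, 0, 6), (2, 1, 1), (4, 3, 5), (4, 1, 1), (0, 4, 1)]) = incident: (2,1), (4,1)
= 2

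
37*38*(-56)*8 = -629888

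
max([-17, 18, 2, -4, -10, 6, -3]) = 18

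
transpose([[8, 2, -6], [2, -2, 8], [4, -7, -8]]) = [[8, 2, 4], [2, -2, -7], [-6, 8, -8]]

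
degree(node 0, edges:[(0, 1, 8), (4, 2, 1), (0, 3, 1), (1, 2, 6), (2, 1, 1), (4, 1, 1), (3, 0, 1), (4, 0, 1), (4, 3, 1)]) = 4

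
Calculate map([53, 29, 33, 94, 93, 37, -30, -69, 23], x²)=(53)²=2809, (29)²=841, (33)²=1089, (94)²=8836, (93)²=8649, (37)²=1369, (-30)²=900, (-69)²=4761, (23)²=529
= [2809, 841, 1089, 8836, 8649, 1369, 900, 4761, 529]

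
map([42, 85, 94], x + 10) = 42+10=52, 85+10=95, 94+10=104
= [52, 95, 104]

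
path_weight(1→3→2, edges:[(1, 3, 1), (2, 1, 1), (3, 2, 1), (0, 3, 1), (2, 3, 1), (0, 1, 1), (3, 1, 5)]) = w(1→3)=1 + w(3→2)=1
= 2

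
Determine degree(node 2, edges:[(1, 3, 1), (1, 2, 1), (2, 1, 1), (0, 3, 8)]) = 2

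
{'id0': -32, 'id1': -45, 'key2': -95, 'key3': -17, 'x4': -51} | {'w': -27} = {'id0': -32, 'id1': -45, 'key2': -95, 'key3': -17, 'x4': -51, 'w': -27}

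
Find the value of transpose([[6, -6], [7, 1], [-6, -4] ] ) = [[6, 7, -6], [-6, 1, -4]]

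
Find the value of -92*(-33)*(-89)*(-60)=16212240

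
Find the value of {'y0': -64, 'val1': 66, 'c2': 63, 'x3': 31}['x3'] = 31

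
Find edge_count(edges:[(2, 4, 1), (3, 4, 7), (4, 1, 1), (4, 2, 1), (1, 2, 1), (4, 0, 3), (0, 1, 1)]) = 7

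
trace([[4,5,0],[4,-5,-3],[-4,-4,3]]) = diagonal: 4 + (-5) + 3
= 2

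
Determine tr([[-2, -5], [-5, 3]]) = diagonal: (-2) + 3
= 1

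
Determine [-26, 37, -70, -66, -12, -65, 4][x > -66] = keep x where x > -66: -26✓, 37✓, -70✗, -66✗, -12✓, -65✓, 4✓
= [-26, 37, -12, -65, 4]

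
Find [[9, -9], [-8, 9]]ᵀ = [[9, -8], [-9, 9]]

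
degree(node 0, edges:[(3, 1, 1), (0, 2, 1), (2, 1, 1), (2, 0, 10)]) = incident: (0,2), (2,0)
= 2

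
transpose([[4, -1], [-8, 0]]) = [[4, -8], [-1, 0]]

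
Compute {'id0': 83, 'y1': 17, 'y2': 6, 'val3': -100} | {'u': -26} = {'id0': 83, 'y1': 17, 'y2': 6, 'val3': -100, 'u': -26}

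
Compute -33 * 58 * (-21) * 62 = 2492028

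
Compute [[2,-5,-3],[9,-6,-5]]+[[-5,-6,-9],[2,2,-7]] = [[-3, -11, -12], [11, -4, -12]]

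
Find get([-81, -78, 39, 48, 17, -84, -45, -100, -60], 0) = -81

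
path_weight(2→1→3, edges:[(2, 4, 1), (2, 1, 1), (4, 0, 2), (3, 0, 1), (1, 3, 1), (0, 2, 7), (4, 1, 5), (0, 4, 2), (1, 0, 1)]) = w(2→1)=1 + w(1→3)=1
= 2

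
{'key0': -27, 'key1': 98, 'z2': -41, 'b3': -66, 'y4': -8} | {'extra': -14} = {'key0': -27, 'key1': 98, 'z2': -41, 'b3': -66, 'y4': -8, 'extra': -14}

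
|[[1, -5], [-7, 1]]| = -34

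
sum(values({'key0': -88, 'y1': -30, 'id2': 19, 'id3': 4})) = -95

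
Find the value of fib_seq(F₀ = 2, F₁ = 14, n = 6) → [2, 14, 16, 30, 46, 76]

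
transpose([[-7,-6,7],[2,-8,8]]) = [[-7, 2], [-6, -8], [7, 8]]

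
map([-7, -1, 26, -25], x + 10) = [3, 9, 36, -15]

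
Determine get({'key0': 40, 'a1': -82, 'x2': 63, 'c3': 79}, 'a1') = -82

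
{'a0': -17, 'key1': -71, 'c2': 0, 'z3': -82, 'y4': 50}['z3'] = -82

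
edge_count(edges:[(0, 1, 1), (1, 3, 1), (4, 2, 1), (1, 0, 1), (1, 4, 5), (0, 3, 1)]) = 6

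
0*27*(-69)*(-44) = 0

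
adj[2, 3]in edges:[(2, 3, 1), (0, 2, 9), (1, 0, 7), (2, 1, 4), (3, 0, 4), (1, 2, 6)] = 1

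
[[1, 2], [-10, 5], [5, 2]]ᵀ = [[1, -10, 5], [2, 5, 2]]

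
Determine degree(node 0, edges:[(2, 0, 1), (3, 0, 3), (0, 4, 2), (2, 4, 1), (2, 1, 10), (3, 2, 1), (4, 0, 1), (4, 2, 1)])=4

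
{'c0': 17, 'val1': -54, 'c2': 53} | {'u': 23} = {'c0': 17, 'val1': -54, 'c2': 53, 'u': 23}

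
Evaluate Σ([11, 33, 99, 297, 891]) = 11 + 33 + 99 + 297 + 891
= 1331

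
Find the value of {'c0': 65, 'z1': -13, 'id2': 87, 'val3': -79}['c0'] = 65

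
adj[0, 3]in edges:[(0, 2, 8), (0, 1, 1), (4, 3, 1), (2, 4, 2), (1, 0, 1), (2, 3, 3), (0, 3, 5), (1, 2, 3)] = 5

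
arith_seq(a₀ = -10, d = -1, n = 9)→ a_0 = -10 + 0*-1 = -10
a_1 = -10 + 1*-1 = -11
a_2 = -10 + 2*-1 = -12
...
= [-10, -11, -12, -13, -14, -15, -16, -17, -18]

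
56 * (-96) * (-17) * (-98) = -8956416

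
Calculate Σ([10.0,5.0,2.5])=10.0 + 5.0 + 2.5
= 17.5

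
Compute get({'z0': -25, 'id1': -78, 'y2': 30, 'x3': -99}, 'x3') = -99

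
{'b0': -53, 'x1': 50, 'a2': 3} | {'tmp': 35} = {'b0': -53, 'x1': 50, 'a2': 3, 'tmp': 35}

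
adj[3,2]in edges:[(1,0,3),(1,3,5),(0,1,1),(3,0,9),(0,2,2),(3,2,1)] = 1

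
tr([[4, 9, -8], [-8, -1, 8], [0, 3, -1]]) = diagonal: 4 + (-1) + (-1)
= 2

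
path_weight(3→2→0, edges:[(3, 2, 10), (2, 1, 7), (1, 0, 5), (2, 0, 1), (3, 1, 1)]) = w(3→2)=10 + w(2→0)=1
= 11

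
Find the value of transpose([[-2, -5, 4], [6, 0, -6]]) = [[-2, 6], [-5, 0], [4, -6]]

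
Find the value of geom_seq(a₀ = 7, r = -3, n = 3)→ a_0 = 7*(-3)^0 = 7
a_1 = 7*(-3)^1 = -21
a_2 = 7*(-3)^2 = 63
= [7, -21, 63]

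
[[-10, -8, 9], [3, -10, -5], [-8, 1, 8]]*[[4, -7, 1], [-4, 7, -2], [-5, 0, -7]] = C[0][0] = (-10)*(4) + (-8)*(-4) + (9)*(-5) = -53
C[0][1] = (-10)*(-7) + (-8)*(7) + (9)*(0) = 14
C[0][2] = (-10)*(1) + (-8)*(-2) + (9)*(-7) = -57
C[1][0] = (3)*(4) + (-10)*(-4) + (-5)*(-5) = 77
C[1][1] = (3)*(-7) + (-10)*(7) + (-5)*(0) = -91
C[1][2] = (3)*(1) + (-10)*(-2) + (-5)*(-7) = 58
... (3 more cells)
= [[-53, 14, -57], [77, -91, 58], [-76, 63, -66]]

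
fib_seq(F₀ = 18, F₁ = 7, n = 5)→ [18, 7, 25, 32, 57]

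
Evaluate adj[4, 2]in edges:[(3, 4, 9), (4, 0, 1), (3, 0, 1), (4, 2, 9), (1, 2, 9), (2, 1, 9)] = 9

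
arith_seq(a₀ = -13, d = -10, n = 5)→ [-13, -23, -33, -43, -53]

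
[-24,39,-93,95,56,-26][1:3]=[39, -93]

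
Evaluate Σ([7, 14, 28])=49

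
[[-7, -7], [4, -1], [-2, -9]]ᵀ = [[-7, 4, -2], [-7, -1, -9]]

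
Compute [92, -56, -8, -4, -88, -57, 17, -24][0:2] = [92, -56]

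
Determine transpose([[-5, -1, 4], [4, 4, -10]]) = [[-5, 4], [-1, 4], [4, -10]]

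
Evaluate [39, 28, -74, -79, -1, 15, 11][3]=-79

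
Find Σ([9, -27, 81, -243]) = 9 + -27 + 81 + -243
= -180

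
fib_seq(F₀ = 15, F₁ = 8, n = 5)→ [15, 8, 23, 31, 54]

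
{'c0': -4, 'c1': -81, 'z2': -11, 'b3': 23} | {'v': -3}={'c0': -4, 'c1': -81, 'z2': -11, 'b3': 23, 'v': -3}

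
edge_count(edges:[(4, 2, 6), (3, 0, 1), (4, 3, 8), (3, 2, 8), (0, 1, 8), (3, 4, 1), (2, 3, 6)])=7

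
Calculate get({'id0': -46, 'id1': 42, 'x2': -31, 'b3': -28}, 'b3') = -28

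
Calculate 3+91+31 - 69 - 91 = -35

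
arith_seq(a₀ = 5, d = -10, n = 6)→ [5, -5, -15, -25, -35, -45]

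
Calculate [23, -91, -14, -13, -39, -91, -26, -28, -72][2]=-14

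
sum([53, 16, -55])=14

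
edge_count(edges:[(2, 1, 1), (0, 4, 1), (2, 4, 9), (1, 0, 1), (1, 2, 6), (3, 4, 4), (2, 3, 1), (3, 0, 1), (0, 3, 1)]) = 9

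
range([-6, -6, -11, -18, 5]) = 23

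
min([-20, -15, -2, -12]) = -20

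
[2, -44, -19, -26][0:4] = [2, -44, -19, -26]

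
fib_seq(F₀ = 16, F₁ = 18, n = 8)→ F_2 = F_1 + F_0 = 34
F_3 = F_2 + F_1 = 52
F_4 = F_3 + F_2 = 86
...
= [16, 18, 34, 52, 86, 138, 224, 362]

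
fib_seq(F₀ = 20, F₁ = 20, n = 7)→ F_2 = F_1 + F_0 = 40
F_3 = F_2 + F_1 = 60
F_4 = F_3 + F_2 = 100
...
= [20, 20, 40, 60, 100, 160, 260]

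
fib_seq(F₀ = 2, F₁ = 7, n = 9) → [2, 7, 9, 16, 25, 41, 66, 107, 173]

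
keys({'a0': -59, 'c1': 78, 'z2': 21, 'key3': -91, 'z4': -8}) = ['a0', 'c1', 'z2', 'key3', 'z4']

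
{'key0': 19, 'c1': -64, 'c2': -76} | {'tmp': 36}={'key0': 19, 'c1': -64, 'c2': -76, 'tmp': 36}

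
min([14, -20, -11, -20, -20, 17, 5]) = -20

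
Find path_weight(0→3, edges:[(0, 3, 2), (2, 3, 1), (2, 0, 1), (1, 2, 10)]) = w(0→3)=2
= 2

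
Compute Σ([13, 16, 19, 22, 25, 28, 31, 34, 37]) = 225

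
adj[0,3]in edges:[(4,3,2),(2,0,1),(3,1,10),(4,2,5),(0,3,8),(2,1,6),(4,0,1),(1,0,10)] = 8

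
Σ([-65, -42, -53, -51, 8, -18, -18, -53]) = -292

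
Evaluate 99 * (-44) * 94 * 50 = -20473200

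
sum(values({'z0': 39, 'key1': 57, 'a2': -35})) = 39 + 57 + (-35)
= 61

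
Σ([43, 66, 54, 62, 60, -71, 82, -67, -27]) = 43 + 66 + 54 + 62 + 60 + (-71) + 82 + (-67) + (-27)
= 202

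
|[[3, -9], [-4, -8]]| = (3)*(-8) - (-9)*(-4)
= -60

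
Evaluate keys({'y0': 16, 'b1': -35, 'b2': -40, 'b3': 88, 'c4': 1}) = ['y0', 'b1', 'b2', 'b3', 'c4']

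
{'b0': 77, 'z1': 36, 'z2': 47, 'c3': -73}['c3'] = -73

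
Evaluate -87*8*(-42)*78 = 2280096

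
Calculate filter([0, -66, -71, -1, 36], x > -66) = keep x where x > -66: 0✓, -66✗, -71✗, -1✓, 36✓
= [0, -1, 36]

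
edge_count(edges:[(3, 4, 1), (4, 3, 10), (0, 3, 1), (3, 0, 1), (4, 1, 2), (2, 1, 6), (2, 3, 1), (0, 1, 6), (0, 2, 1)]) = 9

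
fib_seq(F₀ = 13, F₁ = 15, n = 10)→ F_2 = F_1 + F_0 = 28
F_3 = F_2 + F_1 = 43
F_4 = F_3 + F_2 = 71
...
= [13, 15, 28, 43, 71, 114, 185, 299, 484, 783]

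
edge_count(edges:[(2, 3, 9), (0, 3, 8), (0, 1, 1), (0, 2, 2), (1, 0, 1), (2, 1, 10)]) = 6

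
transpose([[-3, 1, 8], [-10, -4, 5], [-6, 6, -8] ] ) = [[-3, -10, -6], [1, -4, 6], [8, 5, -8]]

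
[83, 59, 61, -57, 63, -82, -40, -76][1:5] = [59, 61, -57, 63]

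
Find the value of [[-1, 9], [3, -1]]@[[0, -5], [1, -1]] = C[0][0] = (-1)*(0) + (9)*(1) = 9
C[0][1] = (-1)*(-5) + (9)*(-1) = -4
C[1][0] = (3)*(0) + (-1)*(1) = -1
C[1][1] = (3)*(-5) + (-1)*(-1) = -14
= [[9, -4], [-1, -14]]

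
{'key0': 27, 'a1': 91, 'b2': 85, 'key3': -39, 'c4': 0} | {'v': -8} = {'key0': 27, 'a1': 91, 'b2': 85, 'key3': -39, 'c4': 0, 'v': -8}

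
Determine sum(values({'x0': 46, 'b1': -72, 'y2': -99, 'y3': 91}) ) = 46 + (-72) + (-99) + 91
= -34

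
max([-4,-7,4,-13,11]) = 11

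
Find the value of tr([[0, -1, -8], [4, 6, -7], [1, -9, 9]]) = diagonal: 0 + 6 + 9
= 15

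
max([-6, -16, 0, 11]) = 11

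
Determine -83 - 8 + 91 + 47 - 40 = 7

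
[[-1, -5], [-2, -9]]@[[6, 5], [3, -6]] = C[0][0] = (-1)*(6) + (-5)*(3) = -21
C[0][1] = (-1)*(5) + (-5)*(-6) = 25
C[1][0] = (-2)*(6) + (-9)*(3) = -39
C[1][1] = (-2)*(5) + (-9)*(-6) = 44
= [[-21, 25], [-39, 44]]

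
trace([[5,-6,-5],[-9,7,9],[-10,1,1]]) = 13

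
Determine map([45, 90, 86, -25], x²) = (45)²=2025, (90)²=8100, (86)²=7396, (-25)²=625
= [2025, 8100, 7396, 625]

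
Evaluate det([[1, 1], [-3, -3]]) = 0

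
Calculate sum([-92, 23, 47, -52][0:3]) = slice → [-92, 23, 47]
(-92) + 23 + 47
= -22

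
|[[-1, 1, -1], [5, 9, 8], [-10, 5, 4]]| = -211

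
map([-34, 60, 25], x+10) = -34+10=-24, 60+10=70, 25+10=35
= [-24, 70, 35]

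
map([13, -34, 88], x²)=[169, 1156, 7744]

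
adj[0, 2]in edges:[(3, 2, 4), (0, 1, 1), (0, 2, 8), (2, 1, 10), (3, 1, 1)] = 8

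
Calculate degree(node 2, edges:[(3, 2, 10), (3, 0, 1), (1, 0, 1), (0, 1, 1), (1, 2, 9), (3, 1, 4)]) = incident: (3,2), (1,2)
= 2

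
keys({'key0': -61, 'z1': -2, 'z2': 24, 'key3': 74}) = ['key0', 'z1', 'z2', 'key3']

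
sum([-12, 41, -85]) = (-12) + 41 + (-85)
= -56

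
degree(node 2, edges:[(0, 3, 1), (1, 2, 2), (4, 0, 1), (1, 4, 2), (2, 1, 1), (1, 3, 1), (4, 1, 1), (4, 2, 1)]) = incident: (1,2), (2,1), (4,2)
= 3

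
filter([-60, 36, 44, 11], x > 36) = [44]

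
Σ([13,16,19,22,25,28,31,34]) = 188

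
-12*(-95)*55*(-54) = -3385800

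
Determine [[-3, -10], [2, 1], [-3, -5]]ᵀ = [[-3, 2, -3], [-10, 1, -5]]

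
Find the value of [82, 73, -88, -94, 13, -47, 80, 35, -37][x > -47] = keep x where x > -47: 82✓, 73✓, -88✗, -94✗, 13✓, -47✗, 80✓, 35✓, -37✓
= [82, 73, 13, 80, 35, -37]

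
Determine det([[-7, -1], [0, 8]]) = -56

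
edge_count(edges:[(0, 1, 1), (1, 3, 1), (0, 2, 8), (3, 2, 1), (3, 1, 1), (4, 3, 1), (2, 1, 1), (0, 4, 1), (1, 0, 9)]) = 9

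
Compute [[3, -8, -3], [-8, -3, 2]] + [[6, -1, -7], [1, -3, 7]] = [[9, -9, -10], [-7, -6, 9]]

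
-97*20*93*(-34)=6134280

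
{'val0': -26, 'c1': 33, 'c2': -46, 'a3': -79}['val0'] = -26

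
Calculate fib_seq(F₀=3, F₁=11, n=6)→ [3, 11, 14, 25, 39, 64]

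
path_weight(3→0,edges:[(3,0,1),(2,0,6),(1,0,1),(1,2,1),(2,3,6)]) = 1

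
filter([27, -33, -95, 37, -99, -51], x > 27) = [37]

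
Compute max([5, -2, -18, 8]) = 8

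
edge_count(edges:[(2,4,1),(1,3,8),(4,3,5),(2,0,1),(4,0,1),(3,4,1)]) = 6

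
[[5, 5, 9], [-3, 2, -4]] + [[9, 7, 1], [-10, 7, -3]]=[[14, 12, 10], [-13, 9, -7]]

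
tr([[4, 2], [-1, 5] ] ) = diagonal: 4 + 5
= 9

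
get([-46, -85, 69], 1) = -85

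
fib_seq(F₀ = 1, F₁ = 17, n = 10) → [1, 17, 18, 35, 53, 88, 141, 229, 370, 599]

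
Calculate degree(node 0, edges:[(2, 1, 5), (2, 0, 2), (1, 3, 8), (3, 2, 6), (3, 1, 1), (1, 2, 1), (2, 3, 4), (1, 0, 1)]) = 2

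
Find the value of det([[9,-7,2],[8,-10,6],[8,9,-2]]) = -450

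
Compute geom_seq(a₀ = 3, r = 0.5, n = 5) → [3.0, 1.5, 0.75, 0.375, 0.1875]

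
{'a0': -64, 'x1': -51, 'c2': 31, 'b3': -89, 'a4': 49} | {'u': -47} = {'a0': -64, 'x1': -51, 'c2': 31, 'b3': -89, 'a4': 49, 'u': -47}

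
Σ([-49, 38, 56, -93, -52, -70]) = (-49) + 38 + 56 + (-93) + (-52) + (-70)
= -170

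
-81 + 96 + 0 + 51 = 66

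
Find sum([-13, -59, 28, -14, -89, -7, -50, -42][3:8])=-202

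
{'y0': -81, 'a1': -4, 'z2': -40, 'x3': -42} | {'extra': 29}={'y0': -81, 'a1': -4, 'z2': -40, 'x3': -42, 'extra': 29}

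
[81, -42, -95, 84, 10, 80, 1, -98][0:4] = [81, -42, -95, 84]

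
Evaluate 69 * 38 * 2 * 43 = 225492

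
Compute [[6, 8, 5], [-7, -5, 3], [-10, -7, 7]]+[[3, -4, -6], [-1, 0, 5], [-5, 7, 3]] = [[9, 4, -1], [-8, -5, 8], [-15, 0, 10]]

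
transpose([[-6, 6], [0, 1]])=[[-6, 0], [6, 1]]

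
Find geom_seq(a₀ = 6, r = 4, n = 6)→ [6, 24, 96, 384, 1536, 6144]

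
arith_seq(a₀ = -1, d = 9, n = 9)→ [-1, 8, 17, 26, 35, 44, 53, 62, 71]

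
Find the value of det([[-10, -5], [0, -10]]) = (-10)*(-10) - (-5)*(0)
= 100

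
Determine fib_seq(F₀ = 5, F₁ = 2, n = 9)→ F_2 = F_1 + F_0 = 7
F_3 = F_2 + F_1 = 9
F_4 = F_3 + F_2 = 16
...
= [5, 2, 7, 9, 16, 25, 41, 66, 107]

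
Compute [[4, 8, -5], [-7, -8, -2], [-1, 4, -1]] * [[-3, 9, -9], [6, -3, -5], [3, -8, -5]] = C[0][0] = (4)*(-3) + (8)*(6) + (-5)*(3) = 21
C[0][1] = (4)*(9) + (8)*(-3) + (-5)*(-8) = 52
C[0][2] = (4)*(-9) + (8)*(-5) + (-5)*(-5) = -51
C[1][0] = (-7)*(-3) + (-8)*(6) + (-2)*(3) = -33
C[1][1] = (-7)*(9) + (-8)*(-3) + (-2)*(-8) = -23
C[1][2] = (-7)*(-9) + (-8)*(-5) + (-2)*(-5) = 113
... (3 more cells)
= [[21, 52, -51], [-33, -23, 113], [24, -13, -6]]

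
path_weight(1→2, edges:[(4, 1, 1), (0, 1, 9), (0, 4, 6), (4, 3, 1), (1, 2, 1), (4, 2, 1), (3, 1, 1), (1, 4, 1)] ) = w(1→2)=1
= 1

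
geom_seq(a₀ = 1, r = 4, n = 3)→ a_0 = 1*4^0 = 1
a_1 = 1*4^1 = 4
a_2 = 1*4^2 = 16
= [1, 4, 16]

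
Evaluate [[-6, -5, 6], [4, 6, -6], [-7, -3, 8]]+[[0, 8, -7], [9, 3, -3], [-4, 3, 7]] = [[-6, 3, -1], [13, 9, -9], [-11, 0, 15]]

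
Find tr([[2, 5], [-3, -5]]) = -3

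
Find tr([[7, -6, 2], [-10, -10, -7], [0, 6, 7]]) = diagonal: 7 + (-10) + 7
= 4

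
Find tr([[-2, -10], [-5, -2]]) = diagonal: (-2) + (-2)
= -4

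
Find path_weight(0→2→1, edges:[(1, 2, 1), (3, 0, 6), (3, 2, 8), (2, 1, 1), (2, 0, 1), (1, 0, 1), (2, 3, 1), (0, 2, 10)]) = w(0→2)=10 + w(2→1)=1
= 11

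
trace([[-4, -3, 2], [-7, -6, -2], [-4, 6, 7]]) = -3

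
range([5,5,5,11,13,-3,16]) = 19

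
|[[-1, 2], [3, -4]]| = -2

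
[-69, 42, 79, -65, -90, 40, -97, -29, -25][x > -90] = [-69, 42, 79, -65, 40, -29, -25]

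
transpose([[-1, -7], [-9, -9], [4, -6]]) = [[-1, -9, 4], [-7, -9, -6]]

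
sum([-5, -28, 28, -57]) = (-5) + (-28) + 28 + (-57)
= -62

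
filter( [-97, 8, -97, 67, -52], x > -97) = [8, 67, -52]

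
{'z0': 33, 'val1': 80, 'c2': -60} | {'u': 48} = {'z0': 33, 'val1': 80, 'c2': -60, 'u': 48}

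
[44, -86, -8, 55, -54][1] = -86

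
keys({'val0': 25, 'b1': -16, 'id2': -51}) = ['val0', 'b1', 'id2']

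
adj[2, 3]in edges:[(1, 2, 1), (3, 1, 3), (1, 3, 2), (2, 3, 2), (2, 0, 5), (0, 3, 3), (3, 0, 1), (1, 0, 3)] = 2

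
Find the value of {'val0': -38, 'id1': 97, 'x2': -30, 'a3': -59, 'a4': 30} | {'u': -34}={'val0': -38, 'id1': 97, 'x2': -30, 'a3': -59, 'a4': 30, 'u': -34}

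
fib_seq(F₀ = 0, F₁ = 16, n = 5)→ F_2 = F_1 + F_0 = 16
F_3 = F_2 + F_1 = 32
F_4 = F_3 + F_2 = 48
= [0, 16, 16, 32, 48]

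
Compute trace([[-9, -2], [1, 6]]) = diagonal: (-9) + 6
= -3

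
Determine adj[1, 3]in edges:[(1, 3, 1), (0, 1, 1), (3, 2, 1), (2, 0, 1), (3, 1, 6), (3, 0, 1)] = 1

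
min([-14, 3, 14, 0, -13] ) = -14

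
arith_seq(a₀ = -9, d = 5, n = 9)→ [-9, -4, 1, 6, 11, 16, 21, 26, 31]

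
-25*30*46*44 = -1518000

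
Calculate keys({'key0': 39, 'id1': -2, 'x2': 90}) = ['key0', 'id1', 'x2']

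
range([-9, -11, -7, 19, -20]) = 39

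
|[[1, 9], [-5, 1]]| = (1)*(1) - (9)*(-5)
= 46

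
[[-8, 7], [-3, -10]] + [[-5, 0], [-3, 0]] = [[-13, 7], [-6, -10]]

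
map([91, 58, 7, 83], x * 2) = [182, 116, 14, 166]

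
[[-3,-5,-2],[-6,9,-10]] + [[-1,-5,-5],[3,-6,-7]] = [[-4, -10, -7], [-3, 3, -17]]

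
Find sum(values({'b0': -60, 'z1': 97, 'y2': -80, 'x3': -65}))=-108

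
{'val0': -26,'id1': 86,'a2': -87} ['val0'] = -26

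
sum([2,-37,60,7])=32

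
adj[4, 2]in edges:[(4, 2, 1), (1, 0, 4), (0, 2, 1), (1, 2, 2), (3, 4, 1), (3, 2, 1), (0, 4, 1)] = 1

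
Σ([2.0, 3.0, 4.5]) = 9.5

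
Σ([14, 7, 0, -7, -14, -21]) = -21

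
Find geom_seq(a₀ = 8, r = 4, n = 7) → [8, 32, 128, 512, 2048, 8192, 32768]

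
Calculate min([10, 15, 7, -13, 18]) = -13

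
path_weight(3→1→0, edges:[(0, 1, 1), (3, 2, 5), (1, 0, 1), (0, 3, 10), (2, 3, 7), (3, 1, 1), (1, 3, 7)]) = 2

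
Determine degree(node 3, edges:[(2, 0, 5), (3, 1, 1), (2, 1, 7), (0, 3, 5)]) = incident: (3,1), (0,3)
= 2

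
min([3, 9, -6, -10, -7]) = -10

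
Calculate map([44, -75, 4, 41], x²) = (44)²=1936, (-75)²=5625, (4)²=16, (41)²=1681
= [1936, 5625, 16, 1681]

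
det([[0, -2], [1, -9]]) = (0)*(-9) - (-2)*(1)
= 2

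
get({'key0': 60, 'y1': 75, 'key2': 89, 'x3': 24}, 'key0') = 60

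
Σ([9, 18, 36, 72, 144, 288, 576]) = 9 + 18 + 36 + 72 + 144 + 288 + 576
= 1143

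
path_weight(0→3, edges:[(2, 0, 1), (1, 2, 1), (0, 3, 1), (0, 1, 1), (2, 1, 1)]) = w(0→3)=1
= 1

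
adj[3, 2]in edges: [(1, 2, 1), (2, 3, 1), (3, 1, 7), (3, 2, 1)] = 1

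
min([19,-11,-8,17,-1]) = -11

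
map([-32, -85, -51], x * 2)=[-64, -170, -102]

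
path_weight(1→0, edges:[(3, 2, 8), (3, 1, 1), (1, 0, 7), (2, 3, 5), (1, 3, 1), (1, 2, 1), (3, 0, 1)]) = 7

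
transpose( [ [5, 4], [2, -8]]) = [[5, 2], [4, -8]]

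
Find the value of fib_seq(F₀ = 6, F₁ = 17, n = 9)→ [6, 17, 23, 40, 63, 103, 166, 269, 435]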